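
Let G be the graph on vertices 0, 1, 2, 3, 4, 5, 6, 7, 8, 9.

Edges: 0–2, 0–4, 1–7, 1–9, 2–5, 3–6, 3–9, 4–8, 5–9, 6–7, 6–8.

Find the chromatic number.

3

The cycle 9-1-7-6-3-9 has odd length 5, so it cannot be 2-colored; at least 3 colors are needed.
3 colors suffice: color a → {0, 6, 9}; color b → {2, 3, 7, 8}; color c → {1, 4, 5}. Each edge has distinct colors on its endpoints.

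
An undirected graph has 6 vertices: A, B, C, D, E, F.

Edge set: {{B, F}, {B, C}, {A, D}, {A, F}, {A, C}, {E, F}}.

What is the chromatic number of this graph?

2

A and C are adjacent, so at least 2 colors are needed.
2 colors suffice: color 1 → {A, B, E}; color 2 → {C, D, F}. No two adjacent vertices share a color.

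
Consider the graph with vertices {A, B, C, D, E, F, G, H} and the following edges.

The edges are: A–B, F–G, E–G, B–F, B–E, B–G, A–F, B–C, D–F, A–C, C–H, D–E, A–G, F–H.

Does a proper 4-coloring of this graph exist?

Yes

The chromatic number is 4. A, B, F, G are pairwise adjacent (a clique of size 4), so at least 4 colors are needed.
4 colors suffice: color 1 → {C, E, F}; color 2 → {B, D, H}; color 3 → {A}; color 4 → {G}.
That is already a proper 4-coloring.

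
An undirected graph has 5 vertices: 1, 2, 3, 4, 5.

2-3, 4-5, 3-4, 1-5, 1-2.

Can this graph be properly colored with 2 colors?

The cycle 2-3-4-5-1-2 has odd length 5, so it cannot be 2-colored; at least 3 colors are needed.
So 2 colors are not enough.

No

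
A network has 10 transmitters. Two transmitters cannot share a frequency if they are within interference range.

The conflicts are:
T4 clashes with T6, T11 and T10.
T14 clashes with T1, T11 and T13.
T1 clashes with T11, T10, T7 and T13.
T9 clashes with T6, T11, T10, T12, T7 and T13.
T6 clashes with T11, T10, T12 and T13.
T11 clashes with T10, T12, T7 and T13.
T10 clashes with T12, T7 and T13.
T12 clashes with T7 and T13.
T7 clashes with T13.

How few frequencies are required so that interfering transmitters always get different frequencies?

6

T9, T11, T10, T12, T7, T13 all conflict with each other, so at least 6 frequencies are needed.
6 frequencies suffice: frequency 1 → {T11}; frequency 2 → {T4, T13}; frequency 3 → {T14, T10}; frequency 4 → {T1, T12}; frequency 5 → {T6, T7}; frequency 6 → {T9}. Every pair that conflicts lands in different frequencies.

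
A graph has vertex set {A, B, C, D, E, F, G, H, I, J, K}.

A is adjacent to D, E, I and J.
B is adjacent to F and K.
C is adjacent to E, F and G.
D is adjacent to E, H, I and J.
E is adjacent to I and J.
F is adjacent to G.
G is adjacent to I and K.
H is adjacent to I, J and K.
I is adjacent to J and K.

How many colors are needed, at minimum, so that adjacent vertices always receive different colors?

A, D, E, I, J form a clique, so at least 5 colors are needed.
5 colors suffice: color 1 → {B, C, I}; color 2 → {E, G, H}; color 3 → {D, F, K}; color 4 → {J}; color 5 → {A}. Each edge has distinct colors on its endpoints.

5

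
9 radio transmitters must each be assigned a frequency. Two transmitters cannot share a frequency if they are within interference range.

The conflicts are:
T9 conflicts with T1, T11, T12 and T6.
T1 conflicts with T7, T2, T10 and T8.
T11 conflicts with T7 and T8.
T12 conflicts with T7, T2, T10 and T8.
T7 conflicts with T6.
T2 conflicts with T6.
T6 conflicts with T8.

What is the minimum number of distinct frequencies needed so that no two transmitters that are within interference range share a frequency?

T9 and T1 conflict, so at least 2 frequencies are needed.
Using 2 frequencies: T9=2, T1=1, T11=1, T12=1, T7=2, T2=2, T6=1, T10=2, T8=2. No two conflicting transmitters share a frequency.

2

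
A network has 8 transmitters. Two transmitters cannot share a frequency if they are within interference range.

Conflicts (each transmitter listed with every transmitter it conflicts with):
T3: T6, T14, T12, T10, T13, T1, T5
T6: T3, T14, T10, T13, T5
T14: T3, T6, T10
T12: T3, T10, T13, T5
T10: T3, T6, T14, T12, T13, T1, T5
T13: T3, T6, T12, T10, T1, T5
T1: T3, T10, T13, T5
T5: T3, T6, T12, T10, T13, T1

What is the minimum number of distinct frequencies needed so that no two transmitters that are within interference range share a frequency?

T3, T10, T13, T1, T5 are mutually in conflict, so at least 5 frequencies are needed.
5 frequencies suffice: frequency 1 → {T3}; frequency 2 → {T10}; frequency 3 → {T14, T5}; frequency 4 → {T13}; frequency 5 → {T6, T12, T1}. No two conflicting transmitters share a frequency.

5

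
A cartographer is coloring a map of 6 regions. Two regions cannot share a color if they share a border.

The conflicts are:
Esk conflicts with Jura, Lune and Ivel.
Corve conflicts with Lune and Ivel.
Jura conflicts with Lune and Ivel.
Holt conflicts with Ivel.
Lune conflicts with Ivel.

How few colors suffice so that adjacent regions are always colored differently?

Esk, Jura, Lune, Ivel pairwise conflict, so at least 4 colors are needed.
4 colors suffice: Esk=3, Corve=3, Jura=4, Holt=2, Lune=2, Ivel=1. Each listed conflict is separated.

4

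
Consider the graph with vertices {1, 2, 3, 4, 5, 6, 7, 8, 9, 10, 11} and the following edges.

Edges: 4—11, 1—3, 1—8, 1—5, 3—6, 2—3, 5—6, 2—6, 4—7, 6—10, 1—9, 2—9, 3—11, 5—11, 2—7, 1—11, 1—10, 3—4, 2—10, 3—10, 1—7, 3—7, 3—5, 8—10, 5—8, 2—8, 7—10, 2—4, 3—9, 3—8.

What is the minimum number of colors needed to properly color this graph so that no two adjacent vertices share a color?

2, 3, 8, 10 are mutually adjacent (a clique of size 4), so at least 4 colors are needed.
One proper 4-coloring: 1=b, 2=b, 3=a, 4=c, 5=c, 6=d, 7=d, 8=d, 9=c, 10=c, 11=d. Every edge joins two different colors.

4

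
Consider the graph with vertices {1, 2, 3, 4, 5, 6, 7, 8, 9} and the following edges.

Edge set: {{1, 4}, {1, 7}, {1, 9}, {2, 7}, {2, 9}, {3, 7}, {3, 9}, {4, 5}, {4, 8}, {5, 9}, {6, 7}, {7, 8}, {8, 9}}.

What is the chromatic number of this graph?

2

5 and 9 are adjacent, so at least 2 colors are needed.
2 colors suffice: color red → {4, 7, 9}; color blue → {1, 2, 3, 5, 6, 8}. Every edge joins two different colors.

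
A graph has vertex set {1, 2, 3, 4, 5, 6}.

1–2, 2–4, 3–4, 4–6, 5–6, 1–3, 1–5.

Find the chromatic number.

The cycle 4-3-1-5-6-4 has odd length 5, so it cannot be 2-colored; at least 3 colors are needed.
3 colors suffice: 1=red, 2=blue, 3=blue, 4=red, 5=blue, 6=green. No two adjacent vertices share a color.

3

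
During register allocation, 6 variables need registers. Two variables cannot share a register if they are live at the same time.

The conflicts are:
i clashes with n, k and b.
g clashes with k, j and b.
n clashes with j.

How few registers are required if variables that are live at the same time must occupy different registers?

3

The cycle k-i-n-j-g-k has odd length 5, so it cannot be 2-colored; at least 3 registers are needed.
3 registers suffice: register 1 → {i, g}; register 2 → {n, k, b}; register 3 → {j}. No two conflicting variables share a register.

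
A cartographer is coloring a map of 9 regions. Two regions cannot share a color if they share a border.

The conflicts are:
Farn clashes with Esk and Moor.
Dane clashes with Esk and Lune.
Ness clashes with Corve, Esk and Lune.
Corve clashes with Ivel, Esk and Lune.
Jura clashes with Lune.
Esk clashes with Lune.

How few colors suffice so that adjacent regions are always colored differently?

4

Ness, Corve, Esk, Lune all conflict with each other, so at least 4 colors are needed.
4 colors suffice: Farn=1, Dane=3, Ness=4, Corve=3, Jura=2, Ivel=1, Esk=2, Moor=2, Lune=1. Every pair that conflicts lands in different colors.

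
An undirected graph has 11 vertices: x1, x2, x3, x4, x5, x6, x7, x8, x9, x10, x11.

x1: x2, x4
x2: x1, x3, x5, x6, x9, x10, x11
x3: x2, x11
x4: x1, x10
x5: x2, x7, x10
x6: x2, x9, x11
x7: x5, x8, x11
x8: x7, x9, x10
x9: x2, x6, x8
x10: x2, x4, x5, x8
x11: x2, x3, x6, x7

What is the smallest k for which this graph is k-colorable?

3

x2, x6, x11 are pairwise adjacent, so at least 3 colors are needed.
3 colors suffice: color 1 → {x2, x4, x7}; color 2 → {x1, x9, x10, x11}; color 3 → {x3, x5, x6, x8}. Each edge has distinct colors on its endpoints.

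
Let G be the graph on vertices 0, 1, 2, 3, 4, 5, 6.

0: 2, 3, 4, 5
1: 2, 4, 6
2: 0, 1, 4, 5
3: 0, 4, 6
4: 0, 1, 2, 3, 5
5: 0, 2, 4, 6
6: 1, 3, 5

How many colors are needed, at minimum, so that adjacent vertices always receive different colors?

0, 2, 4, 5 are mutually adjacent (a clique of size 4), so at least 4 colors are needed.
One proper 4-coloring: 0=d, 1=c, 2=b, 3=b, 4=a, 5=c, 6=a. Every edge joins two different colors.

4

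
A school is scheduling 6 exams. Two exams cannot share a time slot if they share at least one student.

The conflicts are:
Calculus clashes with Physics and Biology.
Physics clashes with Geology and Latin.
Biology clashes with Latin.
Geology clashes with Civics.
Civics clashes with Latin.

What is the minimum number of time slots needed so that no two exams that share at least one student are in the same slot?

Physics and Latin conflict, so at least 2 time slots are needed.
2 time slots suffice: Calculus=2, Physics=1, Biology=1, Geology=2, Civics=1, Latin=2. Every pair that conflicts lands in different time slots.

2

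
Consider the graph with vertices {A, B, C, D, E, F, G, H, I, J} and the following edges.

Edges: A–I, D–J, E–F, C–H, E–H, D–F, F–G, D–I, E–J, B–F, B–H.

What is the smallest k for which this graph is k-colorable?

2

B and F are adjacent, so at least 2 colors are needed.
One proper 2-coloring: A=2, B=2, C=2, D=2, E=2, F=1, G=2, H=1, I=1, J=1. Each edge has distinct colors on its endpoints.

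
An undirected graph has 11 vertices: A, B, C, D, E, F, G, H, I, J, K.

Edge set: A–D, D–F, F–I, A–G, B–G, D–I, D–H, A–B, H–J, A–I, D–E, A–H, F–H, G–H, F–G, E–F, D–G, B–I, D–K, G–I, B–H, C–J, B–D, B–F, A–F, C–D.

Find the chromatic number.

6

A, B, D, F, G, I form a clique, so at least 6 colors are needed.
6 colors suffice: color 1 → {D, J}; color 2 → {C, F, K}; color 3 → {E, G}; color 4 → {B}; color 5 → {H, I}; color 6 → {A}. No two adjacent vertices share a color.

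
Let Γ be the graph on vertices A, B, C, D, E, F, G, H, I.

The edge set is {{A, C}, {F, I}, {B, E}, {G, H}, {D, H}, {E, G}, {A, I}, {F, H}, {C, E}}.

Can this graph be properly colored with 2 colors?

The cycle G-H-F-I-A-C-E-G has odd length 7, so it cannot be 2-colored; at least 3 colors are needed.
So 2 colors are not enough.

No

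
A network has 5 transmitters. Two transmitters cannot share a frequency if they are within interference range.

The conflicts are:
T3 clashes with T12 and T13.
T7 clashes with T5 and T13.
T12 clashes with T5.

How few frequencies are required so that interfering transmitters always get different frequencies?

3

The cycle T12-T3-T13-T7-T5-T12 has odd length 5, so it cannot be 2-colored; at least 3 frequencies are needed.
3 frequencies suffice: frequency 1 → {T12, T13}; frequency 2 → {T3, T7}; frequency 3 → {T5}. No two conflicting transmitters share a frequency.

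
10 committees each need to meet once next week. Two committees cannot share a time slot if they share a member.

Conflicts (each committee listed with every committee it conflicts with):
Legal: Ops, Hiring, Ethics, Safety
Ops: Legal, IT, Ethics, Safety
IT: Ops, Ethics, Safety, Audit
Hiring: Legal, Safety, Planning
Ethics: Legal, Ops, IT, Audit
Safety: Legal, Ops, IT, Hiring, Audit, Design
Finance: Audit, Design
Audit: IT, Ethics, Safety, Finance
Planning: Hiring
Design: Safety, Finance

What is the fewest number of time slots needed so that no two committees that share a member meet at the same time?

3

IT, Safety, Audit are mutually in conflict, so at least 3 time slots are needed.
Using 3 time slots: Legal=3, Ops=2, IT=3, Hiring=2, Ethics=1, Safety=1, Finance=1, Audit=2, Planning=1, Design=2. No two conflicting committees share a time slot.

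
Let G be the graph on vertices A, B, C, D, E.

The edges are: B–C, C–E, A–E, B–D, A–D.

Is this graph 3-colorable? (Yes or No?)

Yes

The chromatic number is 3. The cycle E-A-D-B-C-E has odd length 5, so it cannot be 2-colored; at least 3 colors are needed.
3 colors suffice: A=2, B=2, C=1, D=1, E=3.
That is already a proper 3-coloring.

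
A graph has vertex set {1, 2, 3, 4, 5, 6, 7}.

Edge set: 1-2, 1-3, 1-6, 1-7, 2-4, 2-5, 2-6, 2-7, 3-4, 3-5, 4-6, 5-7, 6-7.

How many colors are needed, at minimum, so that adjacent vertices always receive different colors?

4

1, 2, 6, 7 are mutually adjacent (a clique of size 4), so at least 4 colors are needed.
One proper 4-coloring: 1=d, 2=a, 3=a, 4=b, 5=c, 6=c, 7=b. Every edge joins two different colors.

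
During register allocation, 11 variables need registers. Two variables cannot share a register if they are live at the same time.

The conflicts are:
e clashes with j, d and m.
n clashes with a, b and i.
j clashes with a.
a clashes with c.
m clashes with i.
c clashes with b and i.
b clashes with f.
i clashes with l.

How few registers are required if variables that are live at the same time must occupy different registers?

b and f conflict, so at least 2 registers are needed.
2 registers suffice: register 1 → {e, a, b, i}; register 2 → {n, j, d, m, c, f, l}. Every pair that conflicts lands in different registers.

2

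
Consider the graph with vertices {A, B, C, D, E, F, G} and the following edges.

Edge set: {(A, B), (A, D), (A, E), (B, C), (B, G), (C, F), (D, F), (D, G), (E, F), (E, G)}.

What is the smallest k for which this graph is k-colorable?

The cycle F-E-G-B-C-F has odd length 5, so it cannot be 2-colored; at least 3 colors are needed.
3 colors suffice: color 1 → {A, F, G}; color 2 → {B, D, E}; color 3 → {C}. Each edge has distinct colors on its endpoints.

3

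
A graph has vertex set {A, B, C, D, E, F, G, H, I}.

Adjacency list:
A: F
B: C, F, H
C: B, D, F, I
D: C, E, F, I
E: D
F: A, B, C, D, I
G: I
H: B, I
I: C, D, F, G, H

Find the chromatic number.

4

C, D, F, I form a clique, so at least 4 colors are needed.
4 colors suffice: color 1 → {A, B, E, I}; color 2 → {F, G, H}; color 3 → {C}; color 4 → {D}. Every edge joins two different colors.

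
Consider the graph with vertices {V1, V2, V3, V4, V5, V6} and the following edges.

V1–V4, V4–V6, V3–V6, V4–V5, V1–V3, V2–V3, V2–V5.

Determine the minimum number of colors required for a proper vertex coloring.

3

The cycle V1-V4-V5-V2-V3-V1 has odd length 5, so it cannot be 2-colored; at least 3 colors are needed.
3 colors suffice: color 1 → {V3, V4}; color 2 → {V1, V5, V6}; color 3 → {V2}. Each edge has distinct colors on its endpoints.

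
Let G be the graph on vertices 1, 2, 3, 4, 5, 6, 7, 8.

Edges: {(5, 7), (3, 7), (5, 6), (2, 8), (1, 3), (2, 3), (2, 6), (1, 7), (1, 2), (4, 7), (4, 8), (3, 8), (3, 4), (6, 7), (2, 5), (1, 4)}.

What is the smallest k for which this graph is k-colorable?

4

1, 3, 4, 7 are mutually adjacent (a clique of size 4), so at least 4 colors are needed.
4 colors suffice: color a → {2, 7}; color b → {3, 5}; color c → {4, 6}; color d → {1, 8}. Every edge joins two different colors.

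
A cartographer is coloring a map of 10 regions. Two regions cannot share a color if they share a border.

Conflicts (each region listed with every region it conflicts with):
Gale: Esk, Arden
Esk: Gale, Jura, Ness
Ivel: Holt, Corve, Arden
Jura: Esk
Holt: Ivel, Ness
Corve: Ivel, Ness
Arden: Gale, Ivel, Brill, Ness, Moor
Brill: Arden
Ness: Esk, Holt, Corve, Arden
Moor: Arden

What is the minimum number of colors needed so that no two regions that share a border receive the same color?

2

Ivel and Corve conflict, so at least 2 colors are needed.
2 colors suffice: color 1 → {Esk, Holt, Corve, Arden}; color 2 → {Gale, Ivel, Jura, Brill, Ness, Moor}. No two conflicting regions share a color.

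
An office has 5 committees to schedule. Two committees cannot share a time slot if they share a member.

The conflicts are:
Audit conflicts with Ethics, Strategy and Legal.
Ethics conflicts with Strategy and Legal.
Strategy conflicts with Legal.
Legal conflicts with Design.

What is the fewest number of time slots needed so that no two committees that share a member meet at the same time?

Audit, Ethics, Strategy, Legal pairwise conflict, so at least 4 time slots are needed.
4 time slots suffice: Audit=4, Ethics=3, Strategy=2, Legal=1, Design=2. No two conflicting committees share a time slot.

4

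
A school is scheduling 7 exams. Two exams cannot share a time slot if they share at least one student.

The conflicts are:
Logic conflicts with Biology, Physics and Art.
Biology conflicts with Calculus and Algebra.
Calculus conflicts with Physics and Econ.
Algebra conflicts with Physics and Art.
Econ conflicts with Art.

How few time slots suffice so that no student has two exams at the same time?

3

The cycle Algebra-Physics-Calculus-Econ-Art-Algebra has odd length 5, so it cannot be 2-colored; at least 3 time slots are needed.
3 time slots suffice: time slot 1 → {Logic, Calculus, Algebra}; time slot 2 → {Biology, Physics, Art}; time slot 3 → {Econ}. No two conflicting exams share a time slot.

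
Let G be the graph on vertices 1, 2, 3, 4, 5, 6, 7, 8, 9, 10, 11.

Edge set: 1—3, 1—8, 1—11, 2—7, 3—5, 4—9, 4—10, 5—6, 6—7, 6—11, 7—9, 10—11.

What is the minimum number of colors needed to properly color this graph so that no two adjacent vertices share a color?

The cycle 3-5-6-11-1-3 has odd length 5, so it cannot be 2-colored; at least 3 colors are needed.
One proper 3-coloring: 1=a, 2=b, 3=b, 4=a, 5=a, 6=b, 7=a, 8=b, 9=b, 10=b, 11=c. Every edge joins two different colors.

3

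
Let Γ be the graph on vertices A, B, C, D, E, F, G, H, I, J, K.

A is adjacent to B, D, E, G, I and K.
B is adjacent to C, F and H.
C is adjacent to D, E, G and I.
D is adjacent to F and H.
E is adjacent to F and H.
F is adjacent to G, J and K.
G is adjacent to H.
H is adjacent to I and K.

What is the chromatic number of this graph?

F and J are adjacent, so at least 2 colors are needed.
2 colors suffice: A=1, B=2, C=1, D=2, E=2, F=1, G=2, H=1, I=2, J=2, K=2. Every edge joins two different colors.

2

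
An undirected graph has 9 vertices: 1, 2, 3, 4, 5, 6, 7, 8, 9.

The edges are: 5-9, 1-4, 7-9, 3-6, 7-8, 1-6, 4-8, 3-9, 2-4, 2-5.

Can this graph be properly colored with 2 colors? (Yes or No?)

The cycle 3-6-1-4-8-7-9-3 has odd length 7, so it cannot be 2-colored; at least 3 colors are needed.
So 2 colors are not enough.

No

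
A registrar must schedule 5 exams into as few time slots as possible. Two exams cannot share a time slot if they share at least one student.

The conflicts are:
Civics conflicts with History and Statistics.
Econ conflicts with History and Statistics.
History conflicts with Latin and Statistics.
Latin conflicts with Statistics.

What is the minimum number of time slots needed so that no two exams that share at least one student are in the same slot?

Econ, History, Statistics all conflict with each other, so at least 3 time slots are needed.
3 time slots suffice: time slot 1 → {History}; time slot 2 → {Statistics}; time slot 3 → {Civics, Econ, Latin}. Every pair that conflicts lands in different time slots.

3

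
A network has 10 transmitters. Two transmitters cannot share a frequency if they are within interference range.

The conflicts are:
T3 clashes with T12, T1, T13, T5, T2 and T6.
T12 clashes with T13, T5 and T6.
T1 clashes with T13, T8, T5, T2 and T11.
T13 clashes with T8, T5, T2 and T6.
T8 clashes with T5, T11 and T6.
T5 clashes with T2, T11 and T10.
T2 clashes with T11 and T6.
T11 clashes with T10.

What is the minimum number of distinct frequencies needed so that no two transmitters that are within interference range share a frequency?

5

T3, T1, T13, T5, T2 all conflict with each other, so at least 5 frequencies are needed.
5 frequencies suffice: frequency 1 → {T5, T6}; frequency 2 → {T13, T11}; frequency 3 → {T3, T8, T10}; frequency 4 → {T12, T1}; frequency 5 → {T2}. Each listed conflict is separated.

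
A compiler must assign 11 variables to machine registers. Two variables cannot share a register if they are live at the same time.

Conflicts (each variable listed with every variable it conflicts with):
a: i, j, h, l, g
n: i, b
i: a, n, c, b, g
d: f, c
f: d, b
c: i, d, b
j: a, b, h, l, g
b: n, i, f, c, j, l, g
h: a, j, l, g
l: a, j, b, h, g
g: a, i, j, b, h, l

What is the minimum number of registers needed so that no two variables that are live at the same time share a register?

5

a, j, h, l, g are mutually in conflict, so at least 5 registers are needed.
Using 5 registers: a=1, n=2, i=3, d=1, f=2, c=2, j=3, b=1, h=5, l=4, g=2. Each listed conflict is separated.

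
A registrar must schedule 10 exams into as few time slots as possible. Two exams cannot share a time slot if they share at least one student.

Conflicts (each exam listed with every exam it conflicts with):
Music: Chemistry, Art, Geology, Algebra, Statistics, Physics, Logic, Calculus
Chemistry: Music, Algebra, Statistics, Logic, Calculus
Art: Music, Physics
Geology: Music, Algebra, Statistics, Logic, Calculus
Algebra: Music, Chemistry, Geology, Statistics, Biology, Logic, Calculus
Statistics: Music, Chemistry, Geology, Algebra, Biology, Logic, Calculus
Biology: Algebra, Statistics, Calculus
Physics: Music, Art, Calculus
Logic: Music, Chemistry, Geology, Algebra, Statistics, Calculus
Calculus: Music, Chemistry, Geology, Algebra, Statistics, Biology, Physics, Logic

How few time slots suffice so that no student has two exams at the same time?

6

Music, Geology, Algebra, Statistics, Logic, Calculus pairwise conflict, so at least 6 time slots are needed.
A valid assignment using 6 time slots: Music=2, Chemistry=6, Art=1, Geology=6, Algebra=4, Statistics=3, Biology=2, Physics=3, Logic=5, Calculus=1. Every pair that conflicts lands in different time slots.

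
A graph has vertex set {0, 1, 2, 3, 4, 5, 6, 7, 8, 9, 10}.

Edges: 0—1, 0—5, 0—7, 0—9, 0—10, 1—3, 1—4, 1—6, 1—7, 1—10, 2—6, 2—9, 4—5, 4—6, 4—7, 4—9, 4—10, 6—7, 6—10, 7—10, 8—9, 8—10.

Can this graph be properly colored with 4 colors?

1, 4, 6, 7, 10 are pairwise adjacent (a clique of size 5), so at least 5 colors are needed.
So 4 colors are not enough.

No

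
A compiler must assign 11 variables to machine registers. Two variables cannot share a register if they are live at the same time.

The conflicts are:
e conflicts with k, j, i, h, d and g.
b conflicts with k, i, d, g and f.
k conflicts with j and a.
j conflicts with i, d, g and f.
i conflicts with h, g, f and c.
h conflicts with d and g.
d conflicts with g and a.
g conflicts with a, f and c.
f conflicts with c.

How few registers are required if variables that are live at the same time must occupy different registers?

i, g, f, c pairwise conflict, so at least 4 registers are needed.
4 registers suffice: register 1 → {k, g}; register 2 → {i, d}; register 3 → {e, a, f}; register 4 → {b, j, h, c}. Every pair that conflicts lands in different registers.

4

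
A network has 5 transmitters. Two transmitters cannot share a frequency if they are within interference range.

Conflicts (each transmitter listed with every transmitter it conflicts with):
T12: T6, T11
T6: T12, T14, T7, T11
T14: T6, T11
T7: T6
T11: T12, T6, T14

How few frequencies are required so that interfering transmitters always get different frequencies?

T6, T14, T11 are mutually in conflict, so at least 3 frequencies are needed.
Using 3 frequencies: T12=3, T6=1, T14=3, T7=2, T11=2. No two conflicting transmitters share a frequency.

3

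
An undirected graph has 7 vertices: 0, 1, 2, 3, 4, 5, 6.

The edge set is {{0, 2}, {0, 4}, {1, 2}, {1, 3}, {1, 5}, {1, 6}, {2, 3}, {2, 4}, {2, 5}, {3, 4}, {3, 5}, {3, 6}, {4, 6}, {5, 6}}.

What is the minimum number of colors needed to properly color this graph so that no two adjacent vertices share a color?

1, 3, 5, 6 are pairwise adjacent (a clique of size 4), so at least 4 colors are needed.
4 colors suffice: 0=red, 1=yellow, 2=blue, 3=red, 4=green, 5=green, 6=blue. Each edge has distinct colors on its endpoints.

4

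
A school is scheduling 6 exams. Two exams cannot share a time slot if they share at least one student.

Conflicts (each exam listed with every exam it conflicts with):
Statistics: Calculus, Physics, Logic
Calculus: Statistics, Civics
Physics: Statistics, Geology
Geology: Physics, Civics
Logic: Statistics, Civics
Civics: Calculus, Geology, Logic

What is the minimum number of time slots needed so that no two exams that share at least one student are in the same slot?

3

The cycle Physics-Statistics-Logic-Civics-Geology-Physics has odd length 5, so it cannot be 2-colored; at least 3 time slots are needed.
Using 3 time slots: Statistics=1, Calculus=2, Physics=3, Geology=2, Logic=2, Civics=1. Every pair that conflicts lands in different time slots.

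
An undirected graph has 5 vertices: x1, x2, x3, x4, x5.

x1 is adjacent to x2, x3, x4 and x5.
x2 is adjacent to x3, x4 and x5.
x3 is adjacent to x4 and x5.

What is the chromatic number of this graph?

x1, x2, x3, x4 are pairwise adjacent (a clique of size 4), so at least 4 colors are needed.
4 colors suffice: color R → {x3}; color B → {x2}; color G → {x1}; color Y → {x4, x5}. Each edge has distinct colors on its endpoints.

4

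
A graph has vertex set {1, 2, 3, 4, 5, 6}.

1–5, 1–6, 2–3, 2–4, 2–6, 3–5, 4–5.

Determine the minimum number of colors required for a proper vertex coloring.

3

The cycle 3-2-6-1-5-3 has odd length 5, so it cannot be 2-colored; at least 3 colors are needed.
A valid assignment using 3 colors: 1=green, 2=red, 3=blue, 4=blue, 5=red, 6=blue. No two adjacent vertices share a color.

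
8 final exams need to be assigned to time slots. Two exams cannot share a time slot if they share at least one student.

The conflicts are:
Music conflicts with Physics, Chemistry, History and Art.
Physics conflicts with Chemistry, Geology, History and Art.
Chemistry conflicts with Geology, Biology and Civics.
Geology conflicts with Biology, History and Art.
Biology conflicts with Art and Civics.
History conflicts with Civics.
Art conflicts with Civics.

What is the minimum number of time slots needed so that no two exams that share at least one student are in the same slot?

Geology, Biology, Art pairwise conflict, so at least 3 time slots are needed.
3 time slots suffice: time slot 1 → {Chemistry, History, Art}; time slot 2 → {Music, Geology, Civics}; time slot 3 → {Physics, Biology}. No two conflicting exams share a time slot.

3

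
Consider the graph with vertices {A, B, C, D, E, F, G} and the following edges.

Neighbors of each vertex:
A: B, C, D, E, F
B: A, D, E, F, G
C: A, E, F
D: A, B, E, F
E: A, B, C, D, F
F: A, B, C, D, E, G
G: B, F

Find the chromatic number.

5

A, B, D, E, F form a clique, so at least 5 colors are needed.
5 colors suffice: color 1 → {F}; color 2 → {E, G}; color 3 → {A}; color 4 → {B, C}; color 5 → {D}. No two adjacent vertices share a color.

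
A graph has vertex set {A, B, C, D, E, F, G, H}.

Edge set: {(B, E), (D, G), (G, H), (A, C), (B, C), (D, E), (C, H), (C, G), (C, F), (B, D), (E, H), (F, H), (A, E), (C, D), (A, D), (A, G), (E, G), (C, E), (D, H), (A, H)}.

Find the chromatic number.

6

A, C, D, E, G, H form a clique, so at least 6 colors are needed.
One proper 6-coloring: A=5, B=4, C=1, D=3, E=2, F=2, G=6, H=4. Every edge joins two different colors.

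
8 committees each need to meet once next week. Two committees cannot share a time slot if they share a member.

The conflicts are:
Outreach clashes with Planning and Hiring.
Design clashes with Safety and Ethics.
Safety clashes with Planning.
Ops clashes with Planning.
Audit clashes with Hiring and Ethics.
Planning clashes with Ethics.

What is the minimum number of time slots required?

The cycle Ethics-Audit-Hiring-Outreach-Planning-Ethics has odd length 5, so it cannot be 2-colored; at least 3 time slots are needed.
3 time slots suffice: time slot 1 → {Design, Planning, Hiring}; time slot 2 → {Outreach, Safety, Ops, Ethics}; time slot 3 → {Audit}. No two conflicting committees share a time slot.

3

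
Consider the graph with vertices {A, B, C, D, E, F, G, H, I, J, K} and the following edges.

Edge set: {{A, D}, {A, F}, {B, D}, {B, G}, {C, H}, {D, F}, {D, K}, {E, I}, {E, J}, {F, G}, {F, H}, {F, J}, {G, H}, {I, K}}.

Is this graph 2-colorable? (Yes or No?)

No

F, G, H form a triangle, so at least 3 colors are needed.
So 2 colors are not enough.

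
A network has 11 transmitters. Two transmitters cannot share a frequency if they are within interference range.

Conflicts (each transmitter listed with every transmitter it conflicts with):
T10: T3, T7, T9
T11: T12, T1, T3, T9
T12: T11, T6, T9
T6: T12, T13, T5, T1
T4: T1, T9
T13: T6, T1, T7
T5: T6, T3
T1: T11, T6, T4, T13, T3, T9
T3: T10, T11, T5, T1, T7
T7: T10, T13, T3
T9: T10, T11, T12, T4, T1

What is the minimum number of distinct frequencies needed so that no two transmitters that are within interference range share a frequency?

T11, T12, T9 all conflict with each other, so at least 3 frequencies are needed.
A valid assignment using 3 frequencies: T10=3, T11=3, T12=1, T6=2, T4=3, T13=3, T5=1, T1=1, T3=2, T7=1, T9=2. No two conflicting transmitters share a frequency.

3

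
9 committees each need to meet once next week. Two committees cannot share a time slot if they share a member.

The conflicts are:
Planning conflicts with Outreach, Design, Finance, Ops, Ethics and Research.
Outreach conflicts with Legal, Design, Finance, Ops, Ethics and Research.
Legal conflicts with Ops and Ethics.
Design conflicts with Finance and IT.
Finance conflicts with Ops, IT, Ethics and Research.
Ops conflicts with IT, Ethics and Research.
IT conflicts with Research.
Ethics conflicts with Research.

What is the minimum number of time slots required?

Planning, Outreach, Finance, Ops, Ethics, Research are mutually in conflict, so at least 6 time slots are needed.
Using 6 time slots: Planning=6, Outreach=3, Legal=2, Design=1, Finance=2, Ops=1, IT=3, Ethics=5, Research=4. Every pair that conflicts lands in different time slots.

6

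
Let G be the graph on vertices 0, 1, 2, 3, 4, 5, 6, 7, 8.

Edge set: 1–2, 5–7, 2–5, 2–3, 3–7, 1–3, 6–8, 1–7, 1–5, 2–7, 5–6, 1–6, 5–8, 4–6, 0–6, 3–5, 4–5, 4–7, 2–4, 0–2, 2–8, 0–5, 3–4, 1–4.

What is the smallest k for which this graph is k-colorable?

6

1, 2, 3, 4, 5, 7 form a clique, so at least 6 colors are needed.
6 colors suffice: color a → {5}; color b → {2, 6}; color c → {0, 4, 8}; color d → {1}; color e → {7}; color f → {3}. Every edge joins two different colors.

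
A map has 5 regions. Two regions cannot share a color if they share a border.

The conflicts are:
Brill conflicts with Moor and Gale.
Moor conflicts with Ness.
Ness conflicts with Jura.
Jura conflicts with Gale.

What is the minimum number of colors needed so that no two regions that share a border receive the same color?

The cycle Brill-Moor-Ness-Jura-Gale-Brill has odd length 5, so it cannot be 2-colored; at least 3 colors are needed.
3 colors suffice: Brill=1, Moor=2, Ness=1, Jura=3, Gale=2. Every pair that conflicts lands in different colors.

3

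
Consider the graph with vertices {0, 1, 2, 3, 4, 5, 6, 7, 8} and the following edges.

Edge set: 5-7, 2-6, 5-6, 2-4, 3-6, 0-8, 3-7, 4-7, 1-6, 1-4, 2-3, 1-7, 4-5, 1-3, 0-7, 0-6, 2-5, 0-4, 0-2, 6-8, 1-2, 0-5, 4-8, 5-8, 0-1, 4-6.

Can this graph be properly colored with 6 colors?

Yes

The chromatic number is 5. 0, 1, 2, 4, 6 are mutually adjacent (a clique of size 5), so at least 5 colors are needed.
5 colors suffice: color a → {3, 4}; color b → {6, 7}; color c → {0}; color d → {2, 8}; color e → {1, 5}.
Since 6 ≥ 5, a proper 6-coloring certainly exists.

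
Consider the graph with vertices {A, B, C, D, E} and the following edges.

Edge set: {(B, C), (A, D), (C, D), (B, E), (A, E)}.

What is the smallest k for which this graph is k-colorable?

3

The cycle D-A-E-B-C-D has odd length 5, so it cannot be 2-colored; at least 3 colors are needed.
A valid assignment using 3 colors: A=blue, B=blue, C=red, D=green, E=red. Every edge joins two different colors.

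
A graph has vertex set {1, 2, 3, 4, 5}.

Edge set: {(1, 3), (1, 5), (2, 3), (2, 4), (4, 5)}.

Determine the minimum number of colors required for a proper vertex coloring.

The cycle 2-4-5-1-3-2 has odd length 5, so it cannot be 2-colored; at least 3 colors are needed.
3 colors suffice: color red → {3, 5}; color blue → {1, 4}; color green → {2}. Every edge joins two different colors.

3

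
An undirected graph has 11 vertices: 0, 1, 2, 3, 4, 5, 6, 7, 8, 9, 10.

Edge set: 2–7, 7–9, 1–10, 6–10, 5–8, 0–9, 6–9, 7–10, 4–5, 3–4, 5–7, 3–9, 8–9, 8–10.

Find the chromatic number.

3

The cycle 9-7-5-4-3-9 has odd length 5, so it cannot be 2-colored; at least 3 colors are needed.
3 colors suffice: 0=blue, 1=blue, 2=red, 3=green, 4=blue, 5=red, 6=blue, 7=blue, 8=blue, 9=red, 10=red. Each edge has distinct colors on its endpoints.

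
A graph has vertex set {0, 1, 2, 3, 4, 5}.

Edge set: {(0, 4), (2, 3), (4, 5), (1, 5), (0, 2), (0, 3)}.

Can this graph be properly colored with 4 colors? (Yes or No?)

Yes

The chromatic number is 3. 0, 2, 3 form a triangle, so at least 3 colors are needed.
3 colors suffice: color red → {0, 5}; color blue → {1, 3, 4}; color green → {2}.
Since 4 ≥ 3, a proper 4-coloring certainly exists.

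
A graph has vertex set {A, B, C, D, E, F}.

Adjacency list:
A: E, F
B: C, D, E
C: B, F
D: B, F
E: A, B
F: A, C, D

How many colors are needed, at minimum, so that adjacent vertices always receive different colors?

3

The cycle C-B-E-A-F-C has odd length 5, so it cannot be 2-colored; at least 3 colors are needed.
3 colors suffice: color red → {B, F}; color blue → {C, D, E}; color green → {A}. No two adjacent vertices share a color.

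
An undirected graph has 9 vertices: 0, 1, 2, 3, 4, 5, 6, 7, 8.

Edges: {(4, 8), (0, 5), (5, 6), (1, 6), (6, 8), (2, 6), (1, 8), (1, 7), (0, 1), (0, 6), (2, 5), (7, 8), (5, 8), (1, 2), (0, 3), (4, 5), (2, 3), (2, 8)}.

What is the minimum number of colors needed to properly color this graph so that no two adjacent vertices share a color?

1, 2, 6, 8 are mutually adjacent (a clique of size 4), so at least 4 colors are needed.
A valid assignment using 4 colors: 0=a, 1=c, 2=b, 3=c, 4=b, 5=c, 6=d, 7=b, 8=a. No two adjacent vertices share a color.

4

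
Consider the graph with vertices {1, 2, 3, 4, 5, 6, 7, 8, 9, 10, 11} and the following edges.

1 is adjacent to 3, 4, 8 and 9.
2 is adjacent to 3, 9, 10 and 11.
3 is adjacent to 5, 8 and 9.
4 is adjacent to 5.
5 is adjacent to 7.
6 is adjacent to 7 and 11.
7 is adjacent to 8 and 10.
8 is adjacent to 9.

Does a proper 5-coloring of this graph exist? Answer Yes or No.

Yes

The chromatic number is 4. 1, 3, 8, 9 form a clique, so at least 4 colors are needed.
4 colors suffice: 1=c, 2=b, 3=a, 4=a, 5=b, 6=b, 7=a, 8=b, 9=d, 10=c, 11=a.
Since 5 ≥ 4, a proper 5-coloring certainly exists.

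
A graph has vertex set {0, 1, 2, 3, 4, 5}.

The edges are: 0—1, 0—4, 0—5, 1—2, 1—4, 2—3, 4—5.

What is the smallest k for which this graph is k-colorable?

3

0, 4, 5 are mutually adjacent, so at least 3 colors are needed.
3 colors suffice: color a → {0, 2}; color b → {1, 3, 5}; color c → {4}. Every edge joins two different colors.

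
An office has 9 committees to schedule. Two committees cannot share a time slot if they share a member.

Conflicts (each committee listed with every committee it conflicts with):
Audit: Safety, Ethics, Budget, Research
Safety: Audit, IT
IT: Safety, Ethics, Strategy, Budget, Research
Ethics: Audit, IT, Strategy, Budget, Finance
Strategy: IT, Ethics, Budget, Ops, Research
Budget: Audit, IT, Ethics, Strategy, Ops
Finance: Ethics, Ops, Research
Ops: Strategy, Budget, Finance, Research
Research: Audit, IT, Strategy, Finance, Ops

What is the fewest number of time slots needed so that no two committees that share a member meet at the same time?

IT, Ethics, Strategy, Budget are mutually in conflict, so at least 4 time slots are needed.
Using 4 time slots: Audit=2, Safety=1, IT=4, Ethics=3, Strategy=2, Budget=1, Finance=2, Ops=3, Research=1. Every pair that conflicts lands in different time slots.

4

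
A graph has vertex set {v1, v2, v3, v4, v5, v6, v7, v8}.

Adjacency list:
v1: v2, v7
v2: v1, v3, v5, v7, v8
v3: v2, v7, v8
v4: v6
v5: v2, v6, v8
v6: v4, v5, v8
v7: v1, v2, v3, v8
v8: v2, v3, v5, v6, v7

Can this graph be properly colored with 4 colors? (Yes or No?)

Yes

The chromatic number is 4. v2, v3, v7, v8 are pairwise adjacent (a clique of size 4), so at least 4 colors are needed.
4 colors suffice: v1=red, v2=blue, v3=yellow, v4=red, v5=green, v6=blue, v7=green, v8=red.
That is already a proper 4-coloring.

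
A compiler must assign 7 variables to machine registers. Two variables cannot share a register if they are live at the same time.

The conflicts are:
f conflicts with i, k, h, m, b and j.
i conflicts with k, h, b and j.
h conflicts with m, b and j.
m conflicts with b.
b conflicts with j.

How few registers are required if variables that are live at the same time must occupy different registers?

f, i, h, b, j pairwise conflict, so at least 5 registers are needed.
5 registers suffice: register 1 → {f}; register 2 → {k, h}; register 3 → {i, m}; register 4 → {b}; register 5 → {j}. Each listed conflict is separated.

5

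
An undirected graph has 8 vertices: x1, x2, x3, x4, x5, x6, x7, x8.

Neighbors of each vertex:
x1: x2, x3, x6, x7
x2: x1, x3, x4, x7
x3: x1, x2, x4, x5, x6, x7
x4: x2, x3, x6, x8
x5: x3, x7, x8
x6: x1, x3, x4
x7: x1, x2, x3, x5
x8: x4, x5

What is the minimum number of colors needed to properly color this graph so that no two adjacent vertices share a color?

x1, x2, x3, x7 are pairwise adjacent (a clique of size 4), so at least 4 colors are needed.
A valid assignment using 4 colors: x1=B, x2=G, x3=R, x4=B, x5=B, x6=G, x7=Y, x8=R. No two adjacent vertices share a color.

4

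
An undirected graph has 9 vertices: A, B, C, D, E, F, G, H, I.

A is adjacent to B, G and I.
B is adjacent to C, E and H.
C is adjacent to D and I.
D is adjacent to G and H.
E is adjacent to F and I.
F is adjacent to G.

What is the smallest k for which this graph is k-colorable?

The cycle D-C-I-A-G-D has odd length 5, so it cannot be 2-colored; at least 3 colors are needed.
3 colors suffice: A=green, B=red, C=blue, D=red, E=blue, F=red, G=blue, H=blue, I=red. Every edge joins two different colors.

3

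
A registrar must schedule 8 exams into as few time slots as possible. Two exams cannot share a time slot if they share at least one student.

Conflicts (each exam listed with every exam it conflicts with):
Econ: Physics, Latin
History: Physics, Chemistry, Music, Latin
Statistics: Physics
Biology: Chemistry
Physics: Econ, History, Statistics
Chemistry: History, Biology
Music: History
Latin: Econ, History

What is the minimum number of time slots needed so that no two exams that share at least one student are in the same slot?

Biology and Chemistry conflict, so at least 2 time slots are needed.
2 time slots suffice: time slot 1 → {Econ, History, Statistics, Biology}; time slot 2 → {Physics, Chemistry, Music, Latin}. Every pair that conflicts lands in different time slots.

2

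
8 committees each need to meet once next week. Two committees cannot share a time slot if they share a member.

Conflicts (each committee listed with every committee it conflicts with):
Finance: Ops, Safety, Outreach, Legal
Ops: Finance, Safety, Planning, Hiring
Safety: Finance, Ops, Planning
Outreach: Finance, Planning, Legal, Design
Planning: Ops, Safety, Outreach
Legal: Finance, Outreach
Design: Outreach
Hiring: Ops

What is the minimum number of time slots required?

Ops, Safety, Planning all conflict with each other, so at least 3 time slots are needed.
A valid assignment using 3 time slots: Finance=1, Ops=2, Safety=3, Outreach=2, Planning=1, Legal=3, Design=1, Hiring=1. Each listed conflict is separated.

3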